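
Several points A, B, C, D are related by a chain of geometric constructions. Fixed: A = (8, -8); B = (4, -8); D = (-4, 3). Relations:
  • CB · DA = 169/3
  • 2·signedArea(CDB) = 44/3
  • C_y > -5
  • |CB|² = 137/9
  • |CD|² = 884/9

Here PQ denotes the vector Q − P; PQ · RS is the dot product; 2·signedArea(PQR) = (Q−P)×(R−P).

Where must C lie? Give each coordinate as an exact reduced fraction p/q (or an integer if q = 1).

1. C_x = 8/3  [2·signedArea(CDB) = 44/3 ∩ CB · DA = 169/3]
2. C_y = -13/3  [2·signedArea(CDB) = 44/3 ∩ CB · DA = 169/3]
   → C = (8/3, -13/3)

C = (8/3, -13/3)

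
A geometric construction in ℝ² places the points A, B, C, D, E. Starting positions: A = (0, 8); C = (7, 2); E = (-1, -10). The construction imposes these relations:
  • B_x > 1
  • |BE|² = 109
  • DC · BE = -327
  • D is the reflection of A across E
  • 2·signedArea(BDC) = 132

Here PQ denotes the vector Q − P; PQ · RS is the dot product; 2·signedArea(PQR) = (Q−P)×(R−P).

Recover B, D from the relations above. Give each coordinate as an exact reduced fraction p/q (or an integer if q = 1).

B = (2, 0)
D = (-2, -28)

1. D_x = -2  [D is the reflection of A across E]
2. D_y = -28  [D is the reflection of A across E]
   → D = (-2, -28)
3. B_x = 2  [2·signedArea(BDC) = 132 ∩ DC · BE = -327]
4. B_y = 0  [2·signedArea(BDC) = 132 ∩ DC · BE = -327]
   → B = (2, 0)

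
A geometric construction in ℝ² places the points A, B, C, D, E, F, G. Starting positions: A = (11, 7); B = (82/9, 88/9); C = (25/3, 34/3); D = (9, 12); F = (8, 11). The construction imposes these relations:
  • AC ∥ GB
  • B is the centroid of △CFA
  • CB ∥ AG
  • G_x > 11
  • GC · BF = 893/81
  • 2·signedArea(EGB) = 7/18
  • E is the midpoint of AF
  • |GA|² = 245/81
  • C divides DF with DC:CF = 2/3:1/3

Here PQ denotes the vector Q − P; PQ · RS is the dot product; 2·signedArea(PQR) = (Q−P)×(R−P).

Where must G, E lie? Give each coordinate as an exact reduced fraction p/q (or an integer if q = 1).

1. G_x = 106/9  [AC ∥ GB ∩ CB ∥ AG]
2. G_y = 49/9  [AC ∥ GB ∩ CB ∥ AG]
   → G = (106/9, 49/9)
3. E_x = 19/2  [E is the midpoint of AF]
4. E_y = 9  [E is the midpoint of AF]
   → E = (19/2, 9)

E = (19/2, 9)
G = (106/9, 49/9)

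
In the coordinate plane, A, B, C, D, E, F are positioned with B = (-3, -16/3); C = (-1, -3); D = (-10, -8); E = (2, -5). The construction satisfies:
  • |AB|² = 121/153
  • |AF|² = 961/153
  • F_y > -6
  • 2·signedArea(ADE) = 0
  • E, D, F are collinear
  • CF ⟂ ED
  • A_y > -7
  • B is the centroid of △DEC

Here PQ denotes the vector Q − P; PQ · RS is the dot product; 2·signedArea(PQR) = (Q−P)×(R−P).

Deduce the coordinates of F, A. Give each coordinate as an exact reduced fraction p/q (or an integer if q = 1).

A = (-142/51, -316/51)
F = (-6/17, -95/17)

1. F_x = -6/17  [E, D, F are collinear ∩ CF ⟂ ED]
2. F_y = -95/17  [E, D, F are collinear ∩ CF ⟂ ED]
   → F = (-6/17, -95/17)
3. A_x = -142/51  [line -3·x + 12·y + 66 = 0 ∩ |AB|² = 121/153]
4. A_y = -316/51  [line -3·x + 12·y + 66 = 0 ∩ |AB|² = 121/153]
   → A = (-142/51, -316/51)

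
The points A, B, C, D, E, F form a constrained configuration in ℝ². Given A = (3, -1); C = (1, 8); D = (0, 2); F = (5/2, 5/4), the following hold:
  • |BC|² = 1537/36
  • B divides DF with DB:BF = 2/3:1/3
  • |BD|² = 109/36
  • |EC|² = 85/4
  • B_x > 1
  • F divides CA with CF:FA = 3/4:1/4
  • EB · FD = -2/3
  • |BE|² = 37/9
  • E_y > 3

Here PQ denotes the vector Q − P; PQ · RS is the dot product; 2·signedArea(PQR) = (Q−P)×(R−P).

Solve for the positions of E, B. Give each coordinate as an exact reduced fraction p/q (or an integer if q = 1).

B = (5/3, 3/2)
E = (2, 7/2)

1. B_x = 5/3  [B divides DF with DB:BF = 2/3:1/3]
2. B_y = 3/2  [B divides DF with DB:BF = 2/3:1/3]
   → B = (5/3, 3/2)
3. E_x = 2  [line 5/2·x + -3/4·y + -19/8 = 0 ∩ |BE|² = 37/9]
4. E_y = 7/2  [line 5/2·x + -3/4·y + -19/8 = 0 ∩ |BE|² = 37/9]
   → E = (2, 7/2)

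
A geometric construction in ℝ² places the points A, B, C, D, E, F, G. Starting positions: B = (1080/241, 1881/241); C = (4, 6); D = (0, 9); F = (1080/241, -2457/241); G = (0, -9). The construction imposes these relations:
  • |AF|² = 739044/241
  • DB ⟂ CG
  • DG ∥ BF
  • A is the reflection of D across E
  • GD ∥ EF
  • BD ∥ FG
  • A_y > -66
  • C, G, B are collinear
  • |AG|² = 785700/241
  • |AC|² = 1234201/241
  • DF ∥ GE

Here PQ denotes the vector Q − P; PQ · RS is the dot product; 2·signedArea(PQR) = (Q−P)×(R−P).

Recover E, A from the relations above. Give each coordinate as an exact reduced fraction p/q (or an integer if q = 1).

A = (2160/241, -15759/241)
E = (1080/241, -6795/241)

1. E_x = 1080/241  [GD ∥ EF ∩ DF ∥ GE]
2. E_y = -6795/241  [GD ∥ EF ∩ DF ∥ GE]
   → E = (1080/241, -6795/241)
3. A_x = 2160/241  [A is the reflection of D across E]
4. A_y = -15759/241  [A is the reflection of D across E]
   → A = (2160/241, -15759/241)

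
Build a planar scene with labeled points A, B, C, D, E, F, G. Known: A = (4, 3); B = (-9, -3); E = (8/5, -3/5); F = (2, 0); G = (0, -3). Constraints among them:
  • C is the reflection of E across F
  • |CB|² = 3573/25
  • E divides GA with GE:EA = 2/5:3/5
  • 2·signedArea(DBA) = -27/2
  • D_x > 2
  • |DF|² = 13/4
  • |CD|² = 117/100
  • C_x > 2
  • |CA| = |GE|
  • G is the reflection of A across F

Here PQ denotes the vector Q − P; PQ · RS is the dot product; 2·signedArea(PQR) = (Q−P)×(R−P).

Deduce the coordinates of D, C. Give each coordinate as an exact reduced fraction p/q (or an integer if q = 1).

1. D_x = 3  [line -6·x + 13·y + -3/2 = 0 ∩ |DF|² = 13/4]
2. D_y = 3/2  [line -6·x + 13·y + -3/2 = 0 ∩ |DF|² = 13/4]
   → D = (3, 3/2)
3. C_x = 12/5  [C is the reflection of E across F]
4. C_y = 3/5  [C is the reflection of E across F]
   → C = (12/5, 3/5)

C = (12/5, 3/5)
D = (3, 3/2)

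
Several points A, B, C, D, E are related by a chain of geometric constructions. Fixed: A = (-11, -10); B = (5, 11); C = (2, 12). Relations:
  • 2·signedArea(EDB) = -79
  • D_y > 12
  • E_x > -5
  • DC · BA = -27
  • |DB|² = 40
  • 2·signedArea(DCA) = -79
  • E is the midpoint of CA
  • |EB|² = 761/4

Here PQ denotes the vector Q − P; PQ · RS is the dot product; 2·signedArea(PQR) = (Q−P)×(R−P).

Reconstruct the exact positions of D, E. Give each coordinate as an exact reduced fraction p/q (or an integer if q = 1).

1. D_x = -1  [DC · BA = -27 ∩ 2·signedArea(DCA) = -79]
2. D_y = 13  [DC · BA = -27 ∩ 2·signedArea(DCA) = -79]
   → D = (-1, 13)
3. E_x = -9/2  [E is the midpoint of CA]
4. E_y = 1  [E is the midpoint of CA]
   → E = (-9/2, 1)

D = (-1, 13)
E = (-9/2, 1)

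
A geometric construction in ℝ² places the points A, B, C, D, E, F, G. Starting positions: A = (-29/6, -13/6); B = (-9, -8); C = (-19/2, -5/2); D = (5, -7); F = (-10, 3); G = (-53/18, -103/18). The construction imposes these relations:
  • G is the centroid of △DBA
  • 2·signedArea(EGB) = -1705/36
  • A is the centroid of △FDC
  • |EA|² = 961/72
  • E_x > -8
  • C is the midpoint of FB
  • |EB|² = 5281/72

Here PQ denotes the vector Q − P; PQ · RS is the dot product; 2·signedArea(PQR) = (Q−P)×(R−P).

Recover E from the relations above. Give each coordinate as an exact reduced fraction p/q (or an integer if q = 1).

1. E_x = -89/12  [line 41/18·x + -109/18·y + 233/12 = 0 ∩ |EB|² = 5281/72]
2. E_y = 5/12  [line 41/18·x + -109/18·y + 233/12 = 0 ∩ |EB|² = 5281/72]
   → E = (-89/12, 5/12)

E = (-89/12, 5/12)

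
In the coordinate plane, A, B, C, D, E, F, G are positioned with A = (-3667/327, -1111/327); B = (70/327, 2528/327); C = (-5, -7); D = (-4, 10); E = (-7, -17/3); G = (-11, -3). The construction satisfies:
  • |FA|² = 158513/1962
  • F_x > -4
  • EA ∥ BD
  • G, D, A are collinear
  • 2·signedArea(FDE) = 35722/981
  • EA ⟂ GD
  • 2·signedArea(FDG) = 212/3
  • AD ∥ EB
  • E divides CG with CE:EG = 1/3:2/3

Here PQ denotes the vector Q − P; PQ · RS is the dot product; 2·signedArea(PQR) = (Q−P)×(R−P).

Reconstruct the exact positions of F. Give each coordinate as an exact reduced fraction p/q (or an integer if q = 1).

F = (-2219/654, 225/218)

1. F_x = -2219/654  [2·signedArea(FDG) = 212/3 ∩ 2·signedArea(FDE) = 35722/981]
2. F_y = 225/218  [2·signedArea(FDG) = 212/3 ∩ 2·signedArea(FDE) = 35722/981]
   → F = (-2219/654, 225/218)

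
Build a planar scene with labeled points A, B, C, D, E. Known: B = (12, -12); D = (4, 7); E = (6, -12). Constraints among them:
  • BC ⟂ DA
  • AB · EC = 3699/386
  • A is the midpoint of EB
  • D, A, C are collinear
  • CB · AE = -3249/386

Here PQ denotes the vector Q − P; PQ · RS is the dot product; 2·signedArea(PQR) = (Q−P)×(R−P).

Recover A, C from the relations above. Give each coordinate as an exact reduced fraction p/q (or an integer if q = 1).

1. A_x = 9  [A is the midpoint of EB]
2. A_y = -12  [A is the midpoint of EB]
   → A = (9, -12)
3. C_x = 3549/386  [D, A, C are collinear ∩ BC ⟂ DA]
4. C_y = -4917/386  [D, A, C are collinear ∩ BC ⟂ DA]
   → C = (3549/386, -4917/386)

A = (9, -12)
C = (3549/386, -4917/386)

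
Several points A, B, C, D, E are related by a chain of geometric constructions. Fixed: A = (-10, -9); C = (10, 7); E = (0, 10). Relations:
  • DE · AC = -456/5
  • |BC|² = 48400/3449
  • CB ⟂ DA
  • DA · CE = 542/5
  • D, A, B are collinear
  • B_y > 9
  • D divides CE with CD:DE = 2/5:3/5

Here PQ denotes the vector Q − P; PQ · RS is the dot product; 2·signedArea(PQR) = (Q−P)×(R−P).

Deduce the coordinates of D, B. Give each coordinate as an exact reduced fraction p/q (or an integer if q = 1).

B = (25030/3449, 32943/3449)
D = (6, 41/5)

1. D_x = 6  [D divides CE with CD:DE = 2/5:3/5]
2. D_y = 41/5  [D divides CE with CD:DE = 2/5:3/5]
   → D = (6, 41/5)
3. B_x = 25030/3449  [D, A, B are collinear ∩ CB ⟂ DA]
4. B_y = 32943/3449  [D, A, B are collinear ∩ CB ⟂ DA]
   → B = (25030/3449, 32943/3449)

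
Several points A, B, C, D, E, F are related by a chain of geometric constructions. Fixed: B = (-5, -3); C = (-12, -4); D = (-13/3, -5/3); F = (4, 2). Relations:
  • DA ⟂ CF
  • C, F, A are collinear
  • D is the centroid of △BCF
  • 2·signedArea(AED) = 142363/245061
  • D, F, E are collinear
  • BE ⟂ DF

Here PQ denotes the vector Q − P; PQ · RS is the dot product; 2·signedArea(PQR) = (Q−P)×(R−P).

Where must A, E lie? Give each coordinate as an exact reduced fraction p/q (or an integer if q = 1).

A = (-988/219, -87/73)
E = (-2008/373, -794/373)

1. A_x = -988/219  [C, F, A are collinear ∩ DA ⟂ CF]
2. A_y = -87/73  [C, F, A are collinear ∩ DA ⟂ CF]
   → A = (-988/219, -87/73)
3. E_x = -2008/373  [D, F, E are collinear ∩ BE ⟂ DF]
4. E_y = -794/373  [D, F, E are collinear ∩ BE ⟂ DF]
   → E = (-2008/373, -794/373)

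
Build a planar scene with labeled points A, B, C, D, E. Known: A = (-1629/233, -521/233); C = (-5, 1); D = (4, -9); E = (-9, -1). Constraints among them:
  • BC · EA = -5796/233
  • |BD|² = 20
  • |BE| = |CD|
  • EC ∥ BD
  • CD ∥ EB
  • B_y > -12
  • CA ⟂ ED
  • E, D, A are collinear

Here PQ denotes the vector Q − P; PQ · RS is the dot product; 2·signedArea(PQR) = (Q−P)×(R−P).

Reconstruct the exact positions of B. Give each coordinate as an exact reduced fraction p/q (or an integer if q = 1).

B = (0, -11)

1. B_x = 0  [EC ∥ BD ∩ CD ∥ EB]
2. B_y = -11  [EC ∥ BD ∩ CD ∥ EB]
   → B = (0, -11)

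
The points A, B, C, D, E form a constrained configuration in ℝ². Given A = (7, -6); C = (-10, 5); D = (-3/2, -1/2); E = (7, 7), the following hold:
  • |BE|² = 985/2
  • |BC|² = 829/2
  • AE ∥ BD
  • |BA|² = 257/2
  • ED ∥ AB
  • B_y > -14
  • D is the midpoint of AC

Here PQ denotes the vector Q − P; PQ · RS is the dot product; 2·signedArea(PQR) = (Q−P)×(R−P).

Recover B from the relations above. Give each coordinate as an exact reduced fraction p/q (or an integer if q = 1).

B = (-3/2, -27/2)

1. B_x = -3/2  [AE ∥ BD ∩ ED ∥ AB]
2. B_y = -27/2  [AE ∥ BD ∩ ED ∥ AB]
   → B = (-3/2, -27/2)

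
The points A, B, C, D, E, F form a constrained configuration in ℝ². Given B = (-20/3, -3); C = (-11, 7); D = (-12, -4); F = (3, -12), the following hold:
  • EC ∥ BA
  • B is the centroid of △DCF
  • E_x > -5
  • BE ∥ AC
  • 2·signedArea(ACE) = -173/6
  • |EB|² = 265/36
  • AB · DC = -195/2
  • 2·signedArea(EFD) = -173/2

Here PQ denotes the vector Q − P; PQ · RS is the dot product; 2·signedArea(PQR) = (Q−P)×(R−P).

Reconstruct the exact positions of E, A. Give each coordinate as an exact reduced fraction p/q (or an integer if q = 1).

A = (-41/3, 13/2)
E = (-4, -5/2)

1. E_x = -4  [line -8·x + -15·y + -139/2 = 0 ∩ |EB|² = 265/36]
2. E_y = -5/2  [line -8·x + -15·y + -139/2 = 0 ∩ |EB|² = 265/36]
   → E = (-4, -5/2)
3. A_x = -41/3  [BE ∥ AC ∩ EC ∥ BA]
4. A_y = 13/2  [BE ∥ AC ∩ EC ∥ BA]
   → A = (-41/3, 13/2)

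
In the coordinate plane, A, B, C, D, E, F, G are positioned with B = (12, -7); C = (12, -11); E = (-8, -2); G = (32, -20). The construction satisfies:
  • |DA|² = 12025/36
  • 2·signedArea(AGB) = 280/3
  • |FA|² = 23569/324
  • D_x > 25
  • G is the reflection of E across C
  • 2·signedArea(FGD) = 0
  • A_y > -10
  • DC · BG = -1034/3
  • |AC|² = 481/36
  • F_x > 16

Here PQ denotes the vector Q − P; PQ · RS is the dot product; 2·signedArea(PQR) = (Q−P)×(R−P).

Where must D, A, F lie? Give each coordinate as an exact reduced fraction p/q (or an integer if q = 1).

A = (26/3, -19/2)
D = (76/3, -17)
F = (148/9, -13)

1. A_x = 26/3  [line -13·x + -20·y + -232/3 = 0 ∩ |AC|² = 481/36]
2. A_y = -19/2  [line -13·x + -20·y + -232/3 = 0 ∩ |AC|² = 481/36]
   → A = (26/3, -19/2)
3. D_x = 76/3  [line -20·x + 13·y + 2183/3 = 0 ∩ |DA|² = 12025/36]
4. D_y = -17  [line -20·x + 13·y + 2183/3 = 0 ∩ |DA|² = 12025/36]
   → D = (76/3, -17)
5. F_x = 148/9  [line -3·x + -20/3·y + -112/3 = 0 ∩ |FA|² = 23569/324]
6. F_y = -13  [line -3·x + -20/3·y + -112/3 = 0 ∩ |FA|² = 23569/324]
   → F = (148/9, -13)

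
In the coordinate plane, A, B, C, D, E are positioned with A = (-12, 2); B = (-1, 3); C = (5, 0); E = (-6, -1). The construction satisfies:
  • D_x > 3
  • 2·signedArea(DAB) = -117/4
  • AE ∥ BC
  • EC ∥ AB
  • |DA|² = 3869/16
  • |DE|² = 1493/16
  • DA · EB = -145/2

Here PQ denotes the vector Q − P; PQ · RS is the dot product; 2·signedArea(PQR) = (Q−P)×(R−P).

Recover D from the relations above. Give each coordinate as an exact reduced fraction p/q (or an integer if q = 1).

1. D_x = 7/2  [DA · EB = -145/2 ∩ 2·signedArea(DAB) = -117/4]
2. D_y = 3/4  [DA · EB = -145/2 ∩ 2·signedArea(DAB) = -117/4]
   → D = (7/2, 3/4)

D = (7/2, 3/4)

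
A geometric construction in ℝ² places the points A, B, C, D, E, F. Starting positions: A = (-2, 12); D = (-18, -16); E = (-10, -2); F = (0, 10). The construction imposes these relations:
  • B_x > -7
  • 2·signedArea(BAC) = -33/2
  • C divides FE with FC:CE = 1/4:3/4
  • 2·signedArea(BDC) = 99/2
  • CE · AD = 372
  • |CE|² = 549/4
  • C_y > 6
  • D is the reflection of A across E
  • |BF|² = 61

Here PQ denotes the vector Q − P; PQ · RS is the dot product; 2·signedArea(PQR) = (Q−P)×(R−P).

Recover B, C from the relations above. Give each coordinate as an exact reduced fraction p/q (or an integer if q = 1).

B = (-6, 5)
C = (-5/2, 7)

1. C_x = -5/2  [C divides FE with FC:CE = 1/4:3/4]
2. C_y = 7  [C divides FE with FC:CE = 1/4:3/4]
   → C = (-5/2, 7)
3. B_x = -6  [2·signedArea(BAC) = -33/2 ∩ 2·signedArea(BDC) = 99/2]
4. B_y = 5  [2·signedArea(BAC) = -33/2 ∩ 2·signedArea(BDC) = 99/2]
   → B = (-6, 5)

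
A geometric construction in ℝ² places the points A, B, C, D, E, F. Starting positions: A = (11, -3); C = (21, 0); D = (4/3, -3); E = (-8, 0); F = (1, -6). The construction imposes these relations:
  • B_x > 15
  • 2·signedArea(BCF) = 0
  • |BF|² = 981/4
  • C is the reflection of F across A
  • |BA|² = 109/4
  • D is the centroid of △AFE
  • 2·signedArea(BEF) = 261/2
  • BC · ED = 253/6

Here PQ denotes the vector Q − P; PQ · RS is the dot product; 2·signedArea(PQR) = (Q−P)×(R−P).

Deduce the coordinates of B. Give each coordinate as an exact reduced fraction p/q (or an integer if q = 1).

1. B_x = 16  [2·signedArea(BCF) = 0 ∩ 2·signedArea(BEF) = 261/2]
2. B_y = -3/2  [2·signedArea(BCF) = 0 ∩ 2·signedArea(BEF) = 261/2]
   → B = (16, -3/2)

B = (16, -3/2)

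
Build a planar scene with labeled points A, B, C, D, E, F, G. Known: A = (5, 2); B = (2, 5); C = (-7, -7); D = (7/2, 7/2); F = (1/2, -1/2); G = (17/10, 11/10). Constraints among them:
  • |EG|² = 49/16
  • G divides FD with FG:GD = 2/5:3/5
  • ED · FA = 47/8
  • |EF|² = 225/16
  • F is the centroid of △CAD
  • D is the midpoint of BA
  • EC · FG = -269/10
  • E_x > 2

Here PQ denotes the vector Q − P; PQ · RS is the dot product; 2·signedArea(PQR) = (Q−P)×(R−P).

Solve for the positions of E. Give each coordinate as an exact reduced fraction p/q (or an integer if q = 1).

1. E_x = 11/4  [ED · FA = 47/8 ∩ EC · FG = -269/10]
2. E_y = 5/2  [ED · FA = 47/8 ∩ EC · FG = -269/10]
   → E = (11/4, 5/2)

E = (11/4, 5/2)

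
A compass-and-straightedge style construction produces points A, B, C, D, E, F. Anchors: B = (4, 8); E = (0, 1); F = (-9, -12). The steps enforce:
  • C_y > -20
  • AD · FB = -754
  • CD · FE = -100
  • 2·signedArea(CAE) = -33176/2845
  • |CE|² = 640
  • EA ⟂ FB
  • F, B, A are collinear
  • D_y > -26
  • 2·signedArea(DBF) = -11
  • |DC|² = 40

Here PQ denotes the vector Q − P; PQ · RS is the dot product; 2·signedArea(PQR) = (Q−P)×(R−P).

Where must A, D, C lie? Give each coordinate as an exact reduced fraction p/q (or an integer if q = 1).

A = (-220/569, 712/569)
C = (-72/5, -99/5)
D = (-18, -25)

1. A_x = -220/569  [F, B, A are collinear ∩ EA ⟂ FB]
2. A_y = 712/569  [F, B, A are collinear ∩ EA ⟂ FB]
   → A = (-220/569, 712/569)
3. D_x = -18  [2·signedArea(DBF) = -11 ∩ AD · FB = -754]
4. D_y = -25  [2·signedArea(DBF) = -11 ∩ AD · FB = -754]
   → D = (-18, -25)
5. C_x = -72/5  [CD · FE = -100 ∩ 2·signedArea(CAE) = -33176/2845]
6. C_y = -99/5  [CD · FE = -100 ∩ 2·signedArea(CAE) = -33176/2845]
   → C = (-72/5, -99/5)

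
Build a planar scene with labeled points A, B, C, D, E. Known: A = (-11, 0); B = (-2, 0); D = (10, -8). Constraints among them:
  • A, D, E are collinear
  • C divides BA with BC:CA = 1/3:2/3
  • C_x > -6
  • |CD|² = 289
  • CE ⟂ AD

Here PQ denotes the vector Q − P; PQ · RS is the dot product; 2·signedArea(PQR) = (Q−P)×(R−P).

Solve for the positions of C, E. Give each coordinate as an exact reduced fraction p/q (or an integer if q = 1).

1. C_x = -5  [C divides BA with BC:CA = 1/3:2/3]
2. C_y = 0  [C divides BA with BC:CA = 1/3:2/3]
   → C = (-5, 0)
3. E_x = -2909/505  [A, D, E are collinear ∩ CE ⟂ AD]
4. E_y = -1008/505  [A, D, E are collinear ∩ CE ⟂ AD]
   → E = (-2909/505, -1008/505)

C = (-5, 0)
E = (-2909/505, -1008/505)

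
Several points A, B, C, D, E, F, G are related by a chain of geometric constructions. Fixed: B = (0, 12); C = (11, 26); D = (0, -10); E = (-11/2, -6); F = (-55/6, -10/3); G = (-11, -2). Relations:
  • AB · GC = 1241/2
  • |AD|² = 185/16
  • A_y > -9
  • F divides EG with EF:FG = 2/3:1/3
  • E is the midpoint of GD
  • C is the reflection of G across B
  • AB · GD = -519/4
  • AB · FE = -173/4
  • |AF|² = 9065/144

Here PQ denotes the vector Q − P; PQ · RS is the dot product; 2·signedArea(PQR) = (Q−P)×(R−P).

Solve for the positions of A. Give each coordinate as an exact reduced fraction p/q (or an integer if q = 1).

1. A_x = -11/4  [AB · GD = -519/4 ∩ AB · GC = 1241/2]
2. A_y = -8  [AB · GD = -519/4 ∩ AB · GC = 1241/2]
   → A = (-11/4, -8)

A = (-11/4, -8)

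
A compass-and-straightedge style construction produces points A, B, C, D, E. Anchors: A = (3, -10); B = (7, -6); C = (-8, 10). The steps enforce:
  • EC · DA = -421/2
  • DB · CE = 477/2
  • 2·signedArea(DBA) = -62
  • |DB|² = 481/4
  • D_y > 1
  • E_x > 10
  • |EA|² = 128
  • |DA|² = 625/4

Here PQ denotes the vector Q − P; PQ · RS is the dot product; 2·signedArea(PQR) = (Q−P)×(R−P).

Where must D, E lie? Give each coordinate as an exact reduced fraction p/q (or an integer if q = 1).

1. D_x = -1/2  [line 4·x + -4·y + 10 = 0 ∩ |DA|² = 625/4]
2. D_y = 2  [line 4·x + -4·y + 10 = 0 ∩ |DA|² = 625/4]
   → D = (-1/2, 2)
3. E_x = 11  [DB · CE = 477/2 ∩ EC · DA = -421/2]
4. E_y = -2  [DB · CE = 477/2 ∩ EC · DA = -421/2]
   → E = (11, -2)

D = (-1/2, 2)
E = (11, -2)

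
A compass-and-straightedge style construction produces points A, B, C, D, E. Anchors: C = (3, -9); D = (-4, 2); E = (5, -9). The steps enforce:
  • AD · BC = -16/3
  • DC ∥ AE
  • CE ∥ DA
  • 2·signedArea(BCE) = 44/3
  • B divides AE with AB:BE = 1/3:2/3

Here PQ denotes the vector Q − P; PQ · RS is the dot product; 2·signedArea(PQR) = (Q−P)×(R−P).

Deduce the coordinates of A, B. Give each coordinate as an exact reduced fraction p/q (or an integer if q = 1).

A = (-2, 2)
B = (1/3, -5/3)

1. A_x = -2  [DC ∥ AE ∩ CE ∥ DA]
2. A_y = 2  [DC ∥ AE ∩ CE ∥ DA]
   → A = (-2, 2)
3. B_x = 1/3  [B divides AE with AB:BE = 1/3:2/3]
4. B_y = -5/3  [B divides AE with AB:BE = 1/3:2/3]
   → B = (1/3, -5/3)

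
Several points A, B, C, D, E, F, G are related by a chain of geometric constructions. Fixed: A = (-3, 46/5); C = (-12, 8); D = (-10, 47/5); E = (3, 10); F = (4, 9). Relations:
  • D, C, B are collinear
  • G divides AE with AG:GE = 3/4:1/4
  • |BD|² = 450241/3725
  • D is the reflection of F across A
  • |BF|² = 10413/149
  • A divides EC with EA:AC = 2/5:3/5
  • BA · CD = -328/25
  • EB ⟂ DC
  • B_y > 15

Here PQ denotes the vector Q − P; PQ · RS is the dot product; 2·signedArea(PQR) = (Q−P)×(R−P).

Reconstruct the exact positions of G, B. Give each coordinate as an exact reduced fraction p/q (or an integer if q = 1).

B = (-148/149, 2340/149)
G = (3/2, 49/5)

1. G_x = 3/2  [G divides AE with AG:GE = 3/4:1/4]
2. G_y = 49/5  [G divides AE with AG:GE = 3/4:1/4]
   → G = (3/2, 49/5)
3. B_x = -148/149  [D, C, B are collinear ∩ EB ⟂ DC]
4. B_y = 2340/149  [D, C, B are collinear ∩ EB ⟂ DC]
   → B = (-148/149, 2340/149)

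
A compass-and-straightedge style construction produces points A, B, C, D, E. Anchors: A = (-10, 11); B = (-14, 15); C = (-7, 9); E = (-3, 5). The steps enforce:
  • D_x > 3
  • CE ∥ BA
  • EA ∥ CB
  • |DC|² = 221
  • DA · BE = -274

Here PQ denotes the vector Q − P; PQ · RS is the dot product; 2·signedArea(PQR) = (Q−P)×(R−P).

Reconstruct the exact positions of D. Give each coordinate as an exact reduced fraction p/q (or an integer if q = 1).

1. D_x = 4  [line -11·x + 10·y + 54 = 0 ∩ |DC|² = 221]
2. D_y = -1  [line -11·x + 10·y + 54 = 0 ∩ |DC|² = 221]
   → D = (4, -1)

D = (4, -1)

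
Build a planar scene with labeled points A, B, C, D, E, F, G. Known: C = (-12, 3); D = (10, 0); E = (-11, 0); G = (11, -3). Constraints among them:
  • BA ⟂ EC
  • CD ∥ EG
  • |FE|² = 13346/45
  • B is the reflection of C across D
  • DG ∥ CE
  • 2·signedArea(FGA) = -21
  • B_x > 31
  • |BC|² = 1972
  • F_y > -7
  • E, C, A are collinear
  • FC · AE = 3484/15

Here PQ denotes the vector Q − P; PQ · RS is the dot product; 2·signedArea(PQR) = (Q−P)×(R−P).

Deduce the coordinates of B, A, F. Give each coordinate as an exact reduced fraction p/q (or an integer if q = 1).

A = (-29/5, -78/5)
B = (32, -3)
F = (76/15, -31/5)

1. B_x = 32  [B is the reflection of C across D]
2. B_y = -3  [B is the reflection of C across D]
   → B = (32, -3)
3. A_x = -29/5  [E, C, A are collinear ∩ BA ⟂ EC]
4. A_y = -78/5  [E, C, A are collinear ∩ BA ⟂ EC]
   → A = (-29/5, -78/5)
5. F_x = 76/15  [FC · AE = 3484/15 ∩ 2·signedArea(FGA) = -21]
6. F_y = -31/5  [FC · AE = 3484/15 ∩ 2·signedArea(FGA) = -21]
   → F = (76/15, -31/5)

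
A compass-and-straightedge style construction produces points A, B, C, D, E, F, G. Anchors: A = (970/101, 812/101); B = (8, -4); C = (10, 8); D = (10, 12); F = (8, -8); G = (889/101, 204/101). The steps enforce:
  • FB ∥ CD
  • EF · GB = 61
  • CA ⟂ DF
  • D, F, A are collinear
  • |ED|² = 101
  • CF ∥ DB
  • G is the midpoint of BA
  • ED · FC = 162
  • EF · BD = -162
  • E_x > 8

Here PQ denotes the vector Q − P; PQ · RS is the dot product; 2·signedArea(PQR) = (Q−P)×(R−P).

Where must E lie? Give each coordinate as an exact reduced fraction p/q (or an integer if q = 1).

E = (9, 2)

1. E_x = 9  [EF · GB = 61 ∩ EF · BD = -162]
2. E_y = 2  [EF · GB = 61 ∩ EF · BD = -162]
   → E = (9, 2)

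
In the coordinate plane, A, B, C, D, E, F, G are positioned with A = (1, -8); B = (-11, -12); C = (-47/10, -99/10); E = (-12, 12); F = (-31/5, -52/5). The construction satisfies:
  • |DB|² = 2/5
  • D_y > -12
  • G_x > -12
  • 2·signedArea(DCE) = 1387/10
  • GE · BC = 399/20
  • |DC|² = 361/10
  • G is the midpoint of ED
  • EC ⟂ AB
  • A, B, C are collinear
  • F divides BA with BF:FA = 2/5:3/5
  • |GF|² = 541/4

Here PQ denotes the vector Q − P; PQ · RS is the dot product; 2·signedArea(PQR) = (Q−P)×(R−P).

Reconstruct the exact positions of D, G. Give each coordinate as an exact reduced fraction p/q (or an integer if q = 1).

1. D_x = -52/5  [line -219/10·x + -73/10·y + -3139/10 = 0 ∩ |DC|² = 361/10]
2. D_y = -59/5  [line -219/10·x + -73/10·y + -3139/10 = 0 ∩ |DC|² = 361/10]
   → D = (-52/5, -59/5)
3. G_x = -56/5  [G is the midpoint of ED]
4. G_y = 1/10  [G is the midpoint of ED]
   → G = (-56/5, 1/10)

D = (-52/5, -59/5)
G = (-56/5, 1/10)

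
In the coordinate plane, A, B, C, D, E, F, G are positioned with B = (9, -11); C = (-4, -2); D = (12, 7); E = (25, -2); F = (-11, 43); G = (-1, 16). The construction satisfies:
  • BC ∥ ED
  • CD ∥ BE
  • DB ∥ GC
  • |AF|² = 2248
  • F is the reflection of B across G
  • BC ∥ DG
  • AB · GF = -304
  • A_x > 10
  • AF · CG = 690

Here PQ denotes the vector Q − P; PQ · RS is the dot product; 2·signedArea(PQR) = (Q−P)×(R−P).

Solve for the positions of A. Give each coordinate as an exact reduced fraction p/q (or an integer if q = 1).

1. A_x = 11  [AB · GF = -304 ∩ AF · CG = 690]
2. A_y = 1  [AB · GF = -304 ∩ AF · CG = 690]
   → A = (11, 1)

A = (11, 1)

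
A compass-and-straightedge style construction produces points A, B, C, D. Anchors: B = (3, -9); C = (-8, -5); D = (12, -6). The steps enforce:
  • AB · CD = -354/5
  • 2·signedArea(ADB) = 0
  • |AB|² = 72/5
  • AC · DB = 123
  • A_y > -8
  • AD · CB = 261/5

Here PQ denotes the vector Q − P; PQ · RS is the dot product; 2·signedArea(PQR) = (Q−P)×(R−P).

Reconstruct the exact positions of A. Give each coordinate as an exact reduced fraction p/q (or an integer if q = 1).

A = (33/5, -39/5)

1. A_x = 33/5  [2·signedArea(ADB) = 0 ∩ AC · DB = 123]
2. A_y = -39/5  [2·signedArea(ADB) = 0 ∩ AC · DB = 123]
   → A = (33/5, -39/5)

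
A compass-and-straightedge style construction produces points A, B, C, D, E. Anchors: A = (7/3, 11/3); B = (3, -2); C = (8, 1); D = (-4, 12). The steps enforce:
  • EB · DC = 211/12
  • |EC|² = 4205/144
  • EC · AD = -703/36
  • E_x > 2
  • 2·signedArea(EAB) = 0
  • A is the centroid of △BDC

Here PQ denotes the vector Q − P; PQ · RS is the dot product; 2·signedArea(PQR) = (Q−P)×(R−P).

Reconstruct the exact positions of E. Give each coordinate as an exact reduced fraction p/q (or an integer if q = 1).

1. E_x = 17/6  [2·signedArea(EAB) = 0 ∩ EC · AD = -703/36]
2. E_y = -7/12  [2·signedArea(EAB) = 0 ∩ EC · AD = -703/36]
   → E = (17/6, -7/12)

E = (17/6, -7/12)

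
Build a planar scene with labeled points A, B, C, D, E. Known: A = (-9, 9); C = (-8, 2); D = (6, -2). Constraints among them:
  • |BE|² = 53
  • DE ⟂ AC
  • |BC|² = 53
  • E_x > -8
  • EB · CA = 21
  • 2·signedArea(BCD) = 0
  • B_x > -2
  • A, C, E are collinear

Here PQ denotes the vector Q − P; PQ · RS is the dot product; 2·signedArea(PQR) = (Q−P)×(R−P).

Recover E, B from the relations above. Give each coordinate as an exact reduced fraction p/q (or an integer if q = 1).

B = (-1, 0)
E = (-179/25, -97/25)

1. E_x = -179/25  [A, C, E are collinear ∩ DE ⟂ AC]
2. E_y = -97/25  [A, C, E are collinear ∩ DE ⟂ AC]
   → E = (-179/25, -97/25)
3. B_x = -1  [2·signedArea(BCD) = 0 ∩ EB · CA = 21]
4. B_y = 0  [2·signedArea(BCD) = 0 ∩ EB · CA = 21]
   → B = (-1, 0)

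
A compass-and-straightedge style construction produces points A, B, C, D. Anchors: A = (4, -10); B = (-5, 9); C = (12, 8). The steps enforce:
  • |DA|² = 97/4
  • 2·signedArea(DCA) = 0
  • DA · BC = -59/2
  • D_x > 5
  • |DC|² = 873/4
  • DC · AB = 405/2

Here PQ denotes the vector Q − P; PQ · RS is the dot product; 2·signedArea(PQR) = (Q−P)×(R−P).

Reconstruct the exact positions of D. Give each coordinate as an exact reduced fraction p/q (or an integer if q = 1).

1. D_x = 6  [2·signedArea(DCA) = 0 ∩ DC · AB = 405/2]
2. D_y = -11/2  [2·signedArea(DCA) = 0 ∩ DC · AB = 405/2]
   → D = (6, -11/2)

D = (6, -11/2)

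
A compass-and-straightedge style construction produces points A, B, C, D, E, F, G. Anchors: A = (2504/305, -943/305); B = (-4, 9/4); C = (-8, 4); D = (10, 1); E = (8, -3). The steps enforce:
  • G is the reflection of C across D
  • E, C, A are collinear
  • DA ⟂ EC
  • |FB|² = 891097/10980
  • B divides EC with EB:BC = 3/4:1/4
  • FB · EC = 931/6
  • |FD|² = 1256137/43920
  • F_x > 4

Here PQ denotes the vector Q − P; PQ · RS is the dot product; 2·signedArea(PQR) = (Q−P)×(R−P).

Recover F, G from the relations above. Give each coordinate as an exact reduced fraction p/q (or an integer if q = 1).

1. F_x = 4334/915  [line 16·x + -7·y + -905/12 = 0 ∩ |FB|² = 891097/10980]
2. F_y = 193/3660  [line 16·x + -7·y + -905/12 = 0 ∩ |FB|² = 891097/10980]
   → F = (4334/915, 193/3660)
3. G_x = 28  [G is the reflection of C across D]
4. G_y = -2  [G is the reflection of C across D]
   → G = (28, -2)

F = (4334/915, 193/3660)
G = (28, -2)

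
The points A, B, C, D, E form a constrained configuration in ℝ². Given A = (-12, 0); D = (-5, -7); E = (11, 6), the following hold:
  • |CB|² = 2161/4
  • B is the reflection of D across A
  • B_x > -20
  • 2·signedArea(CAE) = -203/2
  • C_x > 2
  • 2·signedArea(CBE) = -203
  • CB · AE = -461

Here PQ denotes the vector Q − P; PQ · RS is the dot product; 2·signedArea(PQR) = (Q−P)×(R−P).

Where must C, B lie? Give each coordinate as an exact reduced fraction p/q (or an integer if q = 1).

B = (-19, 7)
C = (3, -1/2)

1. B_x = -19  [B is the reflection of D across A]
2. B_y = 7  [B is the reflection of D across A]
   → B = (-19, 7)
3. C_x = 3  [2·signedArea(CBE) = -203 ∩ CB · AE = -461]
4. C_y = -1/2  [2·signedArea(CBE) = -203 ∩ CB · AE = -461]
   → C = (3, -1/2)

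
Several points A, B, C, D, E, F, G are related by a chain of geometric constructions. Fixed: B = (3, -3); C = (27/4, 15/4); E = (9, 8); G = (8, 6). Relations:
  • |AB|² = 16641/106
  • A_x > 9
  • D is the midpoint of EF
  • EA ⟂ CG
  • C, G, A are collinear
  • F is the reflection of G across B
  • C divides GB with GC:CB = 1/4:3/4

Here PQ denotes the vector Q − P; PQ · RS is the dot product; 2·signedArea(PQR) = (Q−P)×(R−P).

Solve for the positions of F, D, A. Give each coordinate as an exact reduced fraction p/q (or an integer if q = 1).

1. F_x = -2  [F is the reflection of G across B]
2. F_y = -12  [F is the reflection of G across B]
   → F = (-2, -12)
3. D_x = 7/2  [D is the midpoint of EF]
4. D_y = -2  [D is the midpoint of EF]
   → D = (7/2, -2)
5. A_x = 963/106  [C, G, A are collinear ∩ EA ⟂ CG]
6. A_y = 843/106  [C, G, A are collinear ∩ EA ⟂ CG]
   → A = (963/106, 843/106)

A = (963/106, 843/106)
D = (7/2, -2)
F = (-2, -12)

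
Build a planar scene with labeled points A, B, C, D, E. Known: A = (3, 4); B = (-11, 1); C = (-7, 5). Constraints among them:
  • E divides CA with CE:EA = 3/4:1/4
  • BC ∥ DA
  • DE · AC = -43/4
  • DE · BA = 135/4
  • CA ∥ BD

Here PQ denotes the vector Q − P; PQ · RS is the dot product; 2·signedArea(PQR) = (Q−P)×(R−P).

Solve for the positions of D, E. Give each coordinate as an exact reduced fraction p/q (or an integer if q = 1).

1. D_x = -1  [BC ∥ DA ∩ CA ∥ BD]
2. D_y = 0  [BC ∥ DA ∩ CA ∥ BD]
   → D = (-1, 0)
3. E_x = 1/2  [E divides CA with CE:EA = 3/4:1/4]
4. E_y = 17/4  [E divides CA with CE:EA = 3/4:1/4]
   → E = (1/2, 17/4)

D = (-1, 0)
E = (1/2, 17/4)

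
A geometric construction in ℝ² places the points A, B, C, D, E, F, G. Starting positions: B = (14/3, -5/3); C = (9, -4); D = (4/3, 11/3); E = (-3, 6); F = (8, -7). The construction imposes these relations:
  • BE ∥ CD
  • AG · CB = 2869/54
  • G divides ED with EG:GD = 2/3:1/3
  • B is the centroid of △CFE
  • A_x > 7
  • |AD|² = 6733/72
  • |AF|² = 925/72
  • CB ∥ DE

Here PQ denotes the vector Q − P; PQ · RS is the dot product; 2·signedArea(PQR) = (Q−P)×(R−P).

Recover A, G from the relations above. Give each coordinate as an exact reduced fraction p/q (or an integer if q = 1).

A = (95/12, -41/12)
G = (-1/9, 40/9)

1. G_x = -1/9  [G divides ED with EG:GD = 2/3:1/3]
2. G_y = 40/9  [G divides ED with EG:GD = 2/3:1/3]
   → G = (-1/9, 40/9)
3. A_x = 95/12  [line 13/3·x + -7/3·y + -761/18 = 0 ∩ |AF|² = 925/72]
4. A_y = -41/12  [line 13/3·x + -7/3·y + -761/18 = 0 ∩ |AF|² = 925/72]
   → A = (95/12, -41/12)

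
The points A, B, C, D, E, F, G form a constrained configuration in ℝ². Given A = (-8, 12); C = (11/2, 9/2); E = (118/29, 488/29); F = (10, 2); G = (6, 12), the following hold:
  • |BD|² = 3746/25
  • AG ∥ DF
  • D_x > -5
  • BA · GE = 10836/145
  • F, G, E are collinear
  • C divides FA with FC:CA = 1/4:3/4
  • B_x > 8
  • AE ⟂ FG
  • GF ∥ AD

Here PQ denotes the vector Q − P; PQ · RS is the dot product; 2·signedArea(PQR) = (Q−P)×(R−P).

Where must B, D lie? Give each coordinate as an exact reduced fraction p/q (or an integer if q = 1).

1. D_x = -4  [AG ∥ DF ∩ GF ∥ AD]
2. D_y = 2  [AG ∥ DF ∩ GF ∥ AD]
   → D = (-4, 2)
3. B_x = 41/5  [line 56/29·x + -140/29·y + -196/145 = 0 ∩ |BD|² = 3746/25]
4. B_y = 3  [line 56/29·x + -140/29·y + -196/145 = 0 ∩ |BD|² = 3746/25]
   → B = (41/5, 3)

B = (41/5, 3)
D = (-4, 2)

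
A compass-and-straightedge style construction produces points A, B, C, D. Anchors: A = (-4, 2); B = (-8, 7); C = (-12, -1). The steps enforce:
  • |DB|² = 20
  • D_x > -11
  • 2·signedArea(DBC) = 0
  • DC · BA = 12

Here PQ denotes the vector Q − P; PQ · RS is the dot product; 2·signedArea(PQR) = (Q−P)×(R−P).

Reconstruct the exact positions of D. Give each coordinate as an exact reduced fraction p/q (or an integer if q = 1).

1. D_x = -10  [2·signedArea(DBC) = 0 ∩ DC · BA = 12]
2. D_y = 3  [2·signedArea(DBC) = 0 ∩ DC · BA = 12]
   → D = (-10, 3)

D = (-10, 3)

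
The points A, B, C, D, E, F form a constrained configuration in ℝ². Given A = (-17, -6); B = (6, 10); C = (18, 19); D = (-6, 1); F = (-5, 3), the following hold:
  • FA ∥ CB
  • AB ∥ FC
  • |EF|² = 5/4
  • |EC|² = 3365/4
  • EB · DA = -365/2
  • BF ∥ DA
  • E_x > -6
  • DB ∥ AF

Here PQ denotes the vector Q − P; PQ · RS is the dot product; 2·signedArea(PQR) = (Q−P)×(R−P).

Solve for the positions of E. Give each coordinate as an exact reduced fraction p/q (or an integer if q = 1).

E = (-11/2, 2)

1. E_x = -11/2  [line 11·x + 7·y + 93/2 = 0 ∩ |EC|² = 3365/4]
2. E_y = 2  [line 11·x + 7·y + 93/2 = 0 ∩ |EC|² = 3365/4]
   → E = (-11/2, 2)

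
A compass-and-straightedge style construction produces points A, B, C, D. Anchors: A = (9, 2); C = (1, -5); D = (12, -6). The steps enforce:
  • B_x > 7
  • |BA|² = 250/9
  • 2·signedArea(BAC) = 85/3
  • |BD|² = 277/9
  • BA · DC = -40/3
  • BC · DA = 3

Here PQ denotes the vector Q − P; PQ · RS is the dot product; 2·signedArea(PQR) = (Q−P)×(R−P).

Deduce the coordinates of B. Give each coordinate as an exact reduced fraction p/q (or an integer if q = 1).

B = (22/3, -3)

1. B_x = 22/3  [BA · DC = -40/3 ∩ BC · DA = 3]
2. B_y = -3  [BA · DC = -40/3 ∩ BC · DA = 3]
   → B = (22/3, -3)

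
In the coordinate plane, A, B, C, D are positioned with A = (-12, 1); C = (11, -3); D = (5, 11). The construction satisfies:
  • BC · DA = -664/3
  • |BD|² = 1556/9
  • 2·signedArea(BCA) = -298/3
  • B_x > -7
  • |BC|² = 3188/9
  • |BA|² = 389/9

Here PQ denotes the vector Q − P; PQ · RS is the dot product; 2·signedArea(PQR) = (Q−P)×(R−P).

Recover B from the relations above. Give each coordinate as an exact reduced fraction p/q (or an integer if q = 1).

B = (-19/3, 13/3)

1. B_x = -19/3  [2·signedArea(BCA) = -298/3 ∩ BC · DA = -664/3]
2. B_y = 13/3  [2·signedArea(BCA) = -298/3 ∩ BC · DA = -664/3]
   → B = (-19/3, 13/3)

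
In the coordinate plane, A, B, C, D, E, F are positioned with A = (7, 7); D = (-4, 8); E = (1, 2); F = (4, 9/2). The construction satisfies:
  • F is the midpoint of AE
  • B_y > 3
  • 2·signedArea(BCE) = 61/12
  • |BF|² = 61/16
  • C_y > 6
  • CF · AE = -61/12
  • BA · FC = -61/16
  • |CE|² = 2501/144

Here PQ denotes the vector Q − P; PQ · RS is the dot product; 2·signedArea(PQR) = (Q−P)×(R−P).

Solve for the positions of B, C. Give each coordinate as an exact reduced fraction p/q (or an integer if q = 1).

B = (5/2, 13/4)
C = (11/6, 73/12)

1. C_x = 11/6  [line 6·x + 5·y + -497/12 = 0 ∩ |CE|² = 2501/144]
2. C_y = 73/12  [line 6·x + 5·y + -497/12 = 0 ∩ |CE|² = 2501/144]
   → C = (11/6, 73/12)
3. B_x = 5/2  [2·signedArea(BCE) = 61/12 ∩ BA · FC = -61/16]
4. B_y = 13/4  [2·signedArea(BCE) = 61/12 ∩ BA · FC = -61/16]
   → B = (5/2, 13/4)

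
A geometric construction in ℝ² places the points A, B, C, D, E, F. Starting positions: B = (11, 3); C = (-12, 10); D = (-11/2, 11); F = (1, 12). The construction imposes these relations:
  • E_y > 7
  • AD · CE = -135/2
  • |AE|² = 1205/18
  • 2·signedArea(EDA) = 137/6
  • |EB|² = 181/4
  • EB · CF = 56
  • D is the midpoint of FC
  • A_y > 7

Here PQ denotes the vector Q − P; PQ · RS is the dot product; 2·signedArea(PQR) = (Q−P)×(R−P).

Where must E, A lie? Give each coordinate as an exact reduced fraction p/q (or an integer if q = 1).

A = (-13/6, 8)
E = (6, 15/2)

1. E_x = 6  [line -13·x + -2·y + 93 = 0 ∩ |EB|² = 181/4]
2. E_y = 15/2  [line -13·x + -2·y + 93 = 0 ∩ |EB|² = 181/4]
   → E = (6, 15/2)
3. A_x = -13/6  [AD · CE = -135/2 ∩ 2·signedArea(EDA) = 137/6]
4. A_y = 8  [AD · CE = -135/2 ∩ 2·signedArea(EDA) = 137/6]
   → A = (-13/6, 8)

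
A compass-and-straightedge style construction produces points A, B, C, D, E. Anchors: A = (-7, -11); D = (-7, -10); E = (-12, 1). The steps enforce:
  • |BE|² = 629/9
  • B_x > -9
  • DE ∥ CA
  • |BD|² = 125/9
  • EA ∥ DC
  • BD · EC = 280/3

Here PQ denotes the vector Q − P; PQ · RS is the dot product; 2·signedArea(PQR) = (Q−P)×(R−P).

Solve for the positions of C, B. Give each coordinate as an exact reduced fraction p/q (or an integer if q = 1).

1. C_x = -2  [DE ∥ CA ∩ EA ∥ DC]
2. C_y = -22  [DE ∥ CA ∩ EA ∥ DC]
   → C = (-2, -22)
3. B_x = -26/3  [line -10·x + 23·y + 200/3 = 0 ∩ |BE|² = 629/9]
4. B_y = -20/3  [line -10·x + 23·y + 200/3 = 0 ∩ |BE|² = 629/9]
   → B = (-26/3, -20/3)

B = (-26/3, -20/3)
C = (-2, -22)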